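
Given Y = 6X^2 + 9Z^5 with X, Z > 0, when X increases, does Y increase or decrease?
Y increases

Taking the partial derivative:
∂Y/∂X = 12X

∂Y/∂X = 12X > 0 (assuming positive values)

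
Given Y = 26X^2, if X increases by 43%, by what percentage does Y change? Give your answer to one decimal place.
104.5%

For Y = 26X^2:
If X → X(1 + 0.43)
Then Y → Y · (1 + 0.43)^2
     = Y · 2.0449

Percentage change = ((1 + 0.43)^2 − 1) × 100% ≈ 104.5%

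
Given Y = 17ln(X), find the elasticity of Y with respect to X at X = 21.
Elasticity = 1/ln(21) ≈ 0.3285

Elasticity = (dY/dX) · (X/Y)

dY/dX = 17/X
At X = 21: dY/dX = 17/21, Y = 17·ln(21)

Elasticity = (17/21) · (21 / (17·ln(21))) = 1/ln(21) ≈ 0.3285

Interpretation: for a small percentage change in X, the percentage change in Y is approximately 0.33 times as large.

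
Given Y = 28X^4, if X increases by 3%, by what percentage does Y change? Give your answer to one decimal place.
12.6%

For Y = 28X^4:
If X → X(1 + 0.03)
Then Y → Y · (1 + 0.03)^4
     ≈ Y · 1.1255

Percentage change = ((1 + 0.03)^4 − 1) × 100% ≈ 12.6%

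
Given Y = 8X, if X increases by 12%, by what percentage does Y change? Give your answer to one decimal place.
12.0%

For Y = 8X:
If X → X(1 + 0.12)
Then Y → Y · (1 + 0.12)^1
     = Y · 1.1200

Percentage change = ((1 + 0.12)^1 − 1) × 100% = 12.0%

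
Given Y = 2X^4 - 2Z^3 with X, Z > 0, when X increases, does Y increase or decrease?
Y increases

Taking the partial derivative:
∂Y/∂X = 8X^3

∂Y/∂X = 8X^3 > 0 (assuming positive values)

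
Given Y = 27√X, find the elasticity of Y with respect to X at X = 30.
Elasticity = 1/2

Elasticity = (dY/dX) · (X/Y)

dY/dX = 27/(2·√X)
At X = 30: dY/dX = 9·√30/20, Y = 27·√30

Elasticity = (9·√30/20) · (30 / (27·√30)) = 1/2

Interpretation: for a small percentage change in X, the percentage change in Y is approximately 0.50 times as large.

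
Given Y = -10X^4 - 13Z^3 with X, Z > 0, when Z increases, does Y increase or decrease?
Y decreases

Taking the partial derivative:
∂Y/∂Z = -39Z^2

∂Y/∂Z = -39Z^2 < 0 (assuming positive values)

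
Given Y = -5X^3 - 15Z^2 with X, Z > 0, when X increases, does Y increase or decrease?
Y decreases

Taking the partial derivative:
∂Y/∂X = -15X^2

∂Y/∂X = -15X^2 < 0 (assuming positive values)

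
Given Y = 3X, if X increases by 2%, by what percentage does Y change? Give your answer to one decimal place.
2.0%

For Y = 3X:
If X → X(1 + 0.02)
Then Y → Y · (1 + 0.02)^1
     = Y · 1.0200

Percentage change = ((1 + 0.02)^1 − 1) × 100% = 2.0%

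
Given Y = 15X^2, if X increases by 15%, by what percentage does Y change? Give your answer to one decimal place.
32.3%

For Y = 15X^2:
If X → X(1 + 0.15)
Then Y → Y · (1 + 0.15)^2
     = Y · 1.3225

Percentage change = ((1 + 0.15)^2 − 1) × 100% ≈ 32.3%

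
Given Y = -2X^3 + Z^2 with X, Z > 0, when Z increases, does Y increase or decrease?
Y increases

Taking the partial derivative:
∂Y/∂Z = 2Z

∂Y/∂Z = 2Z > 0 (assuming positive values)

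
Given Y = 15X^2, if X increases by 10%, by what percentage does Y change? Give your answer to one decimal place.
21.0%

For Y = 15X^2:
If X → X(1 + 0.1)
Then Y → Y · (1 + 0.1)^2
     = Y · 1.2100

Percentage change = ((1 + 0.1)^2 − 1) × 100% = 21.0%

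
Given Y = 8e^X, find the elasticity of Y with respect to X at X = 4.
Elasticity = 4

Elasticity = (dY/dX) · (X/Y)

dY/dX = 8·e^X
At X = 4: dY/dX = 8·e^4, Y = 8·e^4

Elasticity = (8·e^4) · (4 / (8·e^4)) = 4

Interpretation: for a small percentage change in X, the percentage change in Y is approximately 4.00 times as large.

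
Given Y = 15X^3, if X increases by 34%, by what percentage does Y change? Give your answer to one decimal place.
140.6%

For Y = 15X^3:
If X → X(1 + 0.34)
Then Y → Y · (1 + 0.34)^3
     ≈ Y · 2.4061

Percentage change = ((1 + 0.34)^3 − 1) × 100% ≈ 140.6%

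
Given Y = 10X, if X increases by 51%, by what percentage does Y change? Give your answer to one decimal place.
51.0%

For Y = 10X:
If X → X(1 + 0.51)
Then Y → Y · (1 + 0.51)^1
     = Y · 1.5100

Percentage change = ((1 + 0.51)^1 − 1) × 100% = 51.0%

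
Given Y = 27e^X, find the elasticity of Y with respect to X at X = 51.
Elasticity = 51

Elasticity = (dY/dX) · (X/Y)

dY/dX = 27·e^X
At X = 51: dY/dX = 27·e^51, Y = 27·e^51

Elasticity = (27·e^51) · (51 / (27·e^51)) = 51

Interpretation: for a small percentage change in X, the percentage change in Y is approximately 51.00 times as large.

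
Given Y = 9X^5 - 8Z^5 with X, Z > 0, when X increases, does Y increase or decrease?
Y increases

Taking the partial derivative:
∂Y/∂X = 45X^4

∂Y/∂X = 45X^4 > 0 (assuming positive values)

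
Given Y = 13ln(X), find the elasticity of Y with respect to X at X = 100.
Elasticity = 1/ln(100) ≈ 0.2171

Elasticity = (dY/dX) · (X/Y)

dY/dX = 13/X
At X = 100: dY/dX = 13/100, Y = 13·ln(100)

Elasticity = (13/100) · (100 / (13·ln(100))) = 1/ln(100) ≈ 0.2171

Interpretation: for a small percentage change in X, the percentage change in Y is approximately 0.22 times as large.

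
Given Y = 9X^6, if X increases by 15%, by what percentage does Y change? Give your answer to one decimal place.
131.3%

For Y = 9X^6:
If X → X(1 + 0.15)
Then Y → Y · (1 + 0.15)^6
     ≈ Y · 2.3131

Percentage change = ((1 + 0.15)^6 − 1) × 100% ≈ 131.3%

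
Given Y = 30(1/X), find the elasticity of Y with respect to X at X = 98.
Elasticity = -1

Elasticity = (dY/dX) · (X/Y)

dY/dX = -30/X²
At X = 98: dY/dX = -15/4802, Y = 15/49

Elasticity = (-15/4802) · (98 / (15/49)) = -1

Interpretation: for a small percentage change in X, the percentage change in Y is approximately -1.00 times as large.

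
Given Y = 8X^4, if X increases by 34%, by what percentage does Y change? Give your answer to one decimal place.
222.4%

For Y = 8X^4:
If X → X(1 + 0.34)
Then Y → Y · (1 + 0.34)^4
     ≈ Y · 3.2242

Percentage change = ((1 + 0.34)^4 − 1) × 100% ≈ 222.4%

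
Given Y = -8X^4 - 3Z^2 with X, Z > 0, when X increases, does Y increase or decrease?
Y decreases

Taking the partial derivative:
∂Y/∂X = -32X^3

∂Y/∂X = -32X^3 < 0 (assuming positive values)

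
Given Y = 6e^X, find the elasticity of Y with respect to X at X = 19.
Elasticity = 19

Elasticity = (dY/dX) · (X/Y)

dY/dX = 6·e^X
At X = 19: dY/dX = 6·e^19, Y = 6·e^19

Elasticity = (6·e^19) · (19 / (6·e^19)) = 19

Interpretation: for a small percentage change in X, the percentage change in Y is approximately 19.00 times as large.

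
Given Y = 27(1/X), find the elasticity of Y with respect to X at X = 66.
Elasticity = -1

Elasticity = (dY/dX) · (X/Y)

dY/dX = -27/X²
At X = 66: dY/dX = -3/484, Y = 9/22

Elasticity = (-3/484) · (66 / (9/22)) = -1

Interpretation: for a small percentage change in X, the percentage change in Y is approximately -1.00 times as large.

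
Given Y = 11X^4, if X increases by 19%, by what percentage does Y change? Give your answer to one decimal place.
100.5%

For Y = 11X^4:
If X → X(1 + 0.19)
Then Y → Y · (1 + 0.19)^4
     ≈ Y · 2.0053

Percentage change = ((1 + 0.19)^4 − 1) × 100% ≈ 100.5%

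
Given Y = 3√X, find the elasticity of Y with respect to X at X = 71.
Elasticity = 1/2

Elasticity = (dY/dX) · (X/Y)

dY/dX = 3/(2·√X)
At X = 71: dY/dX = 3·√71/142, Y = 3·√71

Elasticity = (3·√71/142) · (71 / (3·√71)) = 1/2

Interpretation: for a small percentage change in X, the percentage change in Y is approximately 0.50 times as large.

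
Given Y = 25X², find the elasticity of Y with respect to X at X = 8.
Elasticity = 2

Elasticity = (dY/dX) · (X/Y)

dY/dX = 50·X
At X = 8: dY/dX = 400, Y = 1600

Elasticity = 400 · (8 / 1600) = 2

Interpretation: for a small percentage change in X, the percentage change in Y is approximately 2.00 times as large.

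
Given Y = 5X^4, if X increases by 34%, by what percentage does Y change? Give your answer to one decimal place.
222.4%

For Y = 5X^4:
If X → X(1 + 0.34)
Then Y → Y · (1 + 0.34)^4
     ≈ Y · 3.2242

Percentage change = ((1 + 0.34)^4 − 1) × 100% ≈ 222.4%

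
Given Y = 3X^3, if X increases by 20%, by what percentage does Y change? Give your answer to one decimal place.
72.8%

For Y = 3X^3:
If X → X(1 + 0.2)
Then Y → Y · (1 + 0.2)^3
     = Y · 1.7280

Percentage change = ((1 + 0.2)^3 − 1) × 100% = 72.8%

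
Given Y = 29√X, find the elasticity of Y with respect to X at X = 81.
Elasticity = 1/2

Elasticity = (dY/dX) · (X/Y)

dY/dX = 29/(2·√X)
At X = 81: dY/dX = 29/18, Y = 261

Elasticity = (29/18) · (81 / 261) = 1/2

Interpretation: for a small percentage change in X, the percentage change in Y is approximately 0.50 times as large.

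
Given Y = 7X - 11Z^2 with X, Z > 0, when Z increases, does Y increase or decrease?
Y decreases

Taking the partial derivative:
∂Y/∂Z = -22Z

∂Y/∂Z = -22Z < 0 (assuming positive values)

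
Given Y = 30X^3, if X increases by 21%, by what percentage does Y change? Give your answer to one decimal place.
77.2%

For Y = 30X^3:
If X → X(1 + 0.21)
Then Y → Y · (1 + 0.21)^3
     ≈ Y · 1.7716

Percentage change = ((1 + 0.21)^3 − 1) × 100% ≈ 77.2%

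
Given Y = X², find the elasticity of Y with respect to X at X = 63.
Elasticity = 2

Elasticity = (dY/dX) · (X/Y)

dY/dX = 2·X
At X = 63: dY/dX = 126, Y = 3969

Elasticity = 126 · (63 / 3969) = 2

Interpretation: for a small percentage change in X, the percentage change in Y is approximately 2.00 times as large.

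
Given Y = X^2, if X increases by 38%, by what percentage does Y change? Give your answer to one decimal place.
90.4%

For Y = X^2:
If X → X(1 + 0.38)
Then Y → Y · (1 + 0.38)^2
     = Y · 1.9044

Percentage change = ((1 + 0.38)^2 − 1) × 100% ≈ 90.4%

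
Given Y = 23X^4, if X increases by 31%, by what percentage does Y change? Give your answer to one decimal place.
194.5%

For Y = 23X^4:
If X → X(1 + 0.31)
Then Y → Y · (1 + 0.31)^4
     ≈ Y · 2.9450

Percentage change = ((1 + 0.31)^4 − 1) × 100% ≈ 194.5%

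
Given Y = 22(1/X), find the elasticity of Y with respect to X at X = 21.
Elasticity = -1

Elasticity = (dY/dX) · (X/Y)

dY/dX = -22/X²
At X = 21: dY/dX = -22/441, Y = 22/21

Elasticity = (-22/441) · (21 / (22/21)) = -1

Interpretation: for a small percentage change in X, the percentage change in Y is approximately -1.00 times as large.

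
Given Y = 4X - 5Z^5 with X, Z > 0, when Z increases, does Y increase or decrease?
Y decreases

Taking the partial derivative:
∂Y/∂Z = -25Z^4

∂Y/∂Z = -25Z^4 < 0 (assuming positive values)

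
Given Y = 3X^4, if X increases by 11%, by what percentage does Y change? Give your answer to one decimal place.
51.8%

For Y = 3X^4:
If X → X(1 + 0.11)
Then Y → Y · (1 + 0.11)^4
     ≈ Y · 1.5181

Percentage change = ((1 + 0.11)^4 − 1) × 100% ≈ 51.8%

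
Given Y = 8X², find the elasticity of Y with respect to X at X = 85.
Elasticity = 2

Elasticity = (dY/dX) · (X/Y)

dY/dX = 16·X
At X = 85: dY/dX = 1360, Y = 57800

Elasticity = 1360 · (85 / 57800) = 2

Interpretation: for a small percentage change in X, the percentage change in Y is approximately 2.00 times as large.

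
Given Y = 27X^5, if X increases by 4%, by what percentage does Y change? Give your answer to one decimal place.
21.7%

For Y = 27X^5:
If X → X(1 + 0.04)
Then Y → Y · (1 + 0.04)^5
     ≈ Y · 1.2167

Percentage change = ((1 + 0.04)^5 − 1) × 100% ≈ 21.7%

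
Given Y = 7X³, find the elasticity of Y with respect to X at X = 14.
Elasticity = 3

Elasticity = (dY/dX) · (X/Y)

dY/dX = 21·X²
At X = 14: dY/dX = 4116, Y = 19208

Elasticity = 4116 · (14 / 19208) = 3

Interpretation: for a small percentage change in X, the percentage change in Y is approximately 3.00 times as large.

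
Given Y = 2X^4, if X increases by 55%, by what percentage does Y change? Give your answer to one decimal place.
477.2%

For Y = 2X^4:
If X → X(1 + 0.55)
Then Y → Y · (1 + 0.55)^4
     ≈ Y · 5.7720

Percentage change = ((1 + 0.55)^4 − 1) × 100% ≈ 477.2%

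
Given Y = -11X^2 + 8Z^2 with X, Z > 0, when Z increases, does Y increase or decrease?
Y increases

Taking the partial derivative:
∂Y/∂Z = 16Z

∂Y/∂Z = 16Z > 0 (assuming positive values)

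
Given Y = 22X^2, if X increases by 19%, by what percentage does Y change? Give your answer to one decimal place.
41.6%

For Y = 22X^2:
If X → X(1 + 0.19)
Then Y → Y · (1 + 0.19)^2
     = Y · 1.4161

Percentage change = ((1 + 0.19)^2 − 1) × 100% ≈ 41.6%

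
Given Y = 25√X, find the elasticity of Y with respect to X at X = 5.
Elasticity = 1/2

Elasticity = (dY/dX) · (X/Y)

dY/dX = 25/(2·√X)
At X = 5: dY/dX = 5·√5/2, Y = 25·√5

Elasticity = (5·√5/2) · (5 / (25·√5)) = 1/2

Interpretation: for a small percentage change in X, the percentage change in Y is approximately 0.50 times as large.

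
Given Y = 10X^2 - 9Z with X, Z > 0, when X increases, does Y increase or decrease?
Y increases

Taking the partial derivative:
∂Y/∂X = 20X

∂Y/∂X = 20X > 0 (assuming positive values)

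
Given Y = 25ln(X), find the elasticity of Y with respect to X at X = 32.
Elasticity = 1/ln(32) ≈ 0.2885

Elasticity = (dY/dX) · (X/Y)

dY/dX = 25/X
At X = 32: dY/dX = 25/32, Y = 25·ln(32)

Elasticity = (25/32) · (32 / (25·ln(32))) = 1/ln(32) ≈ 0.2885

Interpretation: for a small percentage change in X, the percentage change in Y is approximately 0.29 times as large.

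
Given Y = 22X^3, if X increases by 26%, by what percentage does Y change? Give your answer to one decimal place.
100.0%

For Y = 22X^3:
If X → X(1 + 0.26)
Then Y → Y · (1 + 0.26)^3
     ≈ Y · 2.0004

Percentage change = ((1 + 0.26)^3 − 1) × 100% ≈ 100.0%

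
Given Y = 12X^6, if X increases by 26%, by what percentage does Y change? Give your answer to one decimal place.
300.2%

For Y = 12X^6:
If X → X(1 + 0.26)
Then Y → Y · (1 + 0.26)^6
     ≈ Y · 4.0015

Percentage change = ((1 + 0.26)^6 − 1) × 100% ≈ 300.2%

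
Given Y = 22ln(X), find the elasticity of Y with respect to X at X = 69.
Elasticity = 1/ln(69) ≈ 0.2362

Elasticity = (dY/dX) · (X/Y)

dY/dX = 22/X
At X = 69: dY/dX = 22/69, Y = 22·ln(69)

Elasticity = (22/69) · (69 / (22·ln(69))) = 1/ln(69) ≈ 0.2362

Interpretation: for a small percentage change in X, the percentage change in Y is approximately 0.24 times as large.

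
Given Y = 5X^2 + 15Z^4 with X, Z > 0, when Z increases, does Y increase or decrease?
Y increases

Taking the partial derivative:
∂Y/∂Z = 60Z^3

∂Y/∂Z = 60Z^3 > 0 (assuming positive values)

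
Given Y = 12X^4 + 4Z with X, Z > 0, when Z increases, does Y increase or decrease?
Y increases

Taking the partial derivative:
∂Y/∂Z = 4

∂Y/∂Z = 4 > 0 (assuming positive values)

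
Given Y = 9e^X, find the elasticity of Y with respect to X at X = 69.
Elasticity = 69

Elasticity = (dY/dX) · (X/Y)

dY/dX = 9·e^X
At X = 69: dY/dX = 9·e^69, Y = 9·e^69

Elasticity = (9·e^69) · (69 / (9·e^69)) = 69

Interpretation: for a small percentage change in X, the percentage change in Y is approximately 69.00 times as large.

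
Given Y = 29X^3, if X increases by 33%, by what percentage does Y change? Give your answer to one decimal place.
135.3%

For Y = 29X^3:
If X → X(1 + 0.33)
Then Y → Y · (1 + 0.33)^3
     ≈ Y · 2.3526

Percentage change = ((1 + 0.33)^3 − 1) × 100% ≈ 135.3%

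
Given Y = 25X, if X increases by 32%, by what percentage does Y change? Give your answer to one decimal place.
32.0%

For Y = 25X:
If X → X(1 + 0.32)
Then Y → Y · (1 + 0.32)^1
     = Y · 1.3200

Percentage change = ((1 + 0.32)^1 − 1) × 100% = 32.0%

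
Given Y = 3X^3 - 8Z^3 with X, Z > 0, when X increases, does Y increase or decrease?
Y increases

Taking the partial derivative:
∂Y/∂X = 9X^2

∂Y/∂X = 9X^2 > 0 (assuming positive values)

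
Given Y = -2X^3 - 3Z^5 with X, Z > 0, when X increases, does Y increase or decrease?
Y decreases

Taking the partial derivative:
∂Y/∂X = -6X^2

∂Y/∂X = -6X^2 < 0 (assuming positive values)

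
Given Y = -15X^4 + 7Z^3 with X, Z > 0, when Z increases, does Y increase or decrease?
Y increases

Taking the partial derivative:
∂Y/∂Z = 21Z^2

∂Y/∂Z = 21Z^2 > 0 (assuming positive values)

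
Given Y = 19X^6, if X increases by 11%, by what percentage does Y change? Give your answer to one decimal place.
87.0%

For Y = 19X^6:
If X → X(1 + 0.11)
Then Y → Y · (1 + 0.11)^6
     ≈ Y · 1.8704

Percentage change = ((1 + 0.11)^6 − 1) × 100% ≈ 87.0%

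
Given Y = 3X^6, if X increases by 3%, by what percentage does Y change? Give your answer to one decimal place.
19.4%

For Y = 3X^6:
If X → X(1 + 0.03)
Then Y → Y · (1 + 0.03)^6
     ≈ Y · 1.1941

Percentage change = ((1 + 0.03)^6 − 1) × 100% ≈ 19.4%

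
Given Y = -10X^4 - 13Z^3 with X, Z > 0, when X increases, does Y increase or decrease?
Y decreases

Taking the partial derivative:
∂Y/∂X = -40X^3

∂Y/∂X = -40X^3 < 0 (assuming positive values)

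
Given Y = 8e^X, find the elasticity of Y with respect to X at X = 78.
Elasticity = 78

Elasticity = (dY/dX) · (X/Y)

dY/dX = 8·e^X
At X = 78: dY/dX = 8·e^78, Y = 8·e^78

Elasticity = (8·e^78) · (78 / (8·e^78)) = 78

Interpretation: for a small percentage change in X, the percentage change in Y is approximately 78.00 times as large.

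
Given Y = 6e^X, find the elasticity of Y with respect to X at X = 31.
Elasticity = 31

Elasticity = (dY/dX) · (X/Y)

dY/dX = 6·e^X
At X = 31: dY/dX = 6·e^31, Y = 6·e^31

Elasticity = (6·e^31) · (31 / (6·e^31)) = 31

Interpretation: for a small percentage change in X, the percentage change in Y is approximately 31.00 times as large.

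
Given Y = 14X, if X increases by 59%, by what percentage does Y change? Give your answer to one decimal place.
59.0%

For Y = 14X:
If X → X(1 + 0.59)
Then Y → Y · (1 + 0.59)^1
     = Y · 1.5900

Percentage change = ((1 + 0.59)^1 − 1) × 100% = 59.0%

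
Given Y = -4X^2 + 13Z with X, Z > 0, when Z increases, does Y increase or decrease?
Y increases

Taking the partial derivative:
∂Y/∂Z = 13

∂Y/∂Z = 13 > 0 (assuming positive values)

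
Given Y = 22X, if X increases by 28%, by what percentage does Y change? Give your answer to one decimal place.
28.0%

For Y = 22X:
If X → X(1 + 0.28)
Then Y → Y · (1 + 0.28)^1
     = Y · 1.2800

Percentage change = ((1 + 0.28)^1 − 1) × 100% = 28.0%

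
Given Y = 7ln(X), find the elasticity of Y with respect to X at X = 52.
Elasticity = 1/ln(52) ≈ 0.2531

Elasticity = (dY/dX) · (X/Y)

dY/dX = 7/X
At X = 52: dY/dX = 7/52, Y = 7·ln(52)

Elasticity = (7/52) · (52 / (7·ln(52))) = 1/ln(52) ≈ 0.2531

Interpretation: for a small percentage change in X, the percentage change in Y is approximately 0.25 times as large.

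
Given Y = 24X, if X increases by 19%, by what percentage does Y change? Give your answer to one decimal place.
19.0%

For Y = 24X:
If X → X(1 + 0.19)
Then Y → Y · (1 + 0.19)^1
     = Y · 1.1900

Percentage change = ((1 + 0.19)^1 − 1) × 100% = 19.0%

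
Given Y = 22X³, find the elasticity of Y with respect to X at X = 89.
Elasticity = 3

Elasticity = (dY/dX) · (X/Y)

dY/dX = 66·X²
At X = 89: dY/dX = 522786, Y = 15509318

Elasticity = 522786 · (89 / 15509318) = 3

Interpretation: for a small percentage change in X, the percentage change in Y is approximately 3.00 times as large.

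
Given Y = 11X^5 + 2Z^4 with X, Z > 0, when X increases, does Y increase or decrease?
Y increases

Taking the partial derivative:
∂Y/∂X = 55X^4

∂Y/∂X = 55X^4 > 0 (assuming positive values)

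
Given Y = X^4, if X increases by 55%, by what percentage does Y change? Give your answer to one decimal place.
477.2%

For Y = X^4:
If X → X(1 + 0.55)
Then Y → Y · (1 + 0.55)^4
     ≈ Y · 5.7720

Percentage change = ((1 + 0.55)^4 − 1) × 100% ≈ 477.2%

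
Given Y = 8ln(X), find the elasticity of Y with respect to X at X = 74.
Elasticity = 1/ln(74) ≈ 0.2323

Elasticity = (dY/dX) · (X/Y)

dY/dX = 8/X
At X = 74: dY/dX = 4/37, Y = 8·ln(74)

Elasticity = (4/37) · (74 / (8·ln(74))) = 1/ln(74) ≈ 0.2323

Interpretation: for a small percentage change in X, the percentage change in Y is approximately 0.23 times as large.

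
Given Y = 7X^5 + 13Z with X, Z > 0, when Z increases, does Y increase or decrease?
Y increases

Taking the partial derivative:
∂Y/∂Z = 13

∂Y/∂Z = 13 > 0 (assuming positive values)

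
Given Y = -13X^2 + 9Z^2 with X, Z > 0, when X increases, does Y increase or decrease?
Y decreases

Taking the partial derivative:
∂Y/∂X = -26X

∂Y/∂X = -26X < 0 (assuming positive values)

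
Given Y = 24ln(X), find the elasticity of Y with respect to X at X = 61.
Elasticity = 1/ln(61) ≈ 0.2433

Elasticity = (dY/dX) · (X/Y)

dY/dX = 24/X
At X = 61: dY/dX = 24/61, Y = 24·ln(61)

Elasticity = (24/61) · (61 / (24·ln(61))) = 1/ln(61) ≈ 0.2433

Interpretation: for a small percentage change in X, the percentage change in Y is approximately 0.24 times as large.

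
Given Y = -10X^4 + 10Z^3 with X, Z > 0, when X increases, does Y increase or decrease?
Y decreases

Taking the partial derivative:
∂Y/∂X = -40X^3

∂Y/∂X = -40X^3 < 0 (assuming positive values)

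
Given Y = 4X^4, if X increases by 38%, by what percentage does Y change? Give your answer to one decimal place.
262.7%

For Y = 4X^4:
If X → X(1 + 0.38)
Then Y → Y · (1 + 0.38)^4
     ≈ Y · 3.6267

Percentage change = ((1 + 0.38)^4 − 1) × 100% ≈ 262.7%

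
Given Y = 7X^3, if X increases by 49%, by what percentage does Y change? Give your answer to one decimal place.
230.8%

For Y = 7X^3:
If X → X(1 + 0.49)
Then Y → Y · (1 + 0.49)^3
     ≈ Y · 3.3079

Percentage change = ((1 + 0.49)^3 − 1) × 100% ≈ 230.8%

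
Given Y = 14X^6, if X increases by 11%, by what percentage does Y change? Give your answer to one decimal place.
87.0%

For Y = 14X^6:
If X → X(1 + 0.11)
Then Y → Y · (1 + 0.11)^6
     ≈ Y · 1.8704

Percentage change = ((1 + 0.11)^6 − 1) × 100% ≈ 87.0%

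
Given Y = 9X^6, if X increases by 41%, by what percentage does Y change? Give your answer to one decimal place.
685.8%

For Y = 9X^6:
If X → X(1 + 0.41)
Then Y → Y · (1 + 0.41)^6
     ≈ Y · 7.8580

Percentage change = ((1 + 0.41)^6 − 1) × 100% ≈ 685.8%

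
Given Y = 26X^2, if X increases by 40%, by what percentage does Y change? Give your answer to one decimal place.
96.0%

For Y = 26X^2:
If X → X(1 + 0.4)
Then Y → Y · (1 + 0.4)^2
     = Y · 1.9600

Percentage change = ((1 + 0.4)^2 − 1) × 100% = 96.0%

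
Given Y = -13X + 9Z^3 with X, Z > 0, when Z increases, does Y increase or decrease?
Y increases

Taking the partial derivative:
∂Y/∂Z = 27Z^2

∂Y/∂Z = 27Z^2 > 0 (assuming positive values)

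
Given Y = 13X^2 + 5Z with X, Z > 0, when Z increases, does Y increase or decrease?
Y increases

Taking the partial derivative:
∂Y/∂Z = 5

∂Y/∂Z = 5 > 0 (assuming positive values)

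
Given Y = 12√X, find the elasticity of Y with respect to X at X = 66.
Elasticity = 1/2

Elasticity = (dY/dX) · (X/Y)

dY/dX = 6/√X
At X = 66: dY/dX = √66/11, Y = 12·√66

Elasticity = (√66/11) · (66 / (12·√66)) = 1/2

Interpretation: for a small percentage change in X, the percentage change in Y is approximately 0.50 times as large.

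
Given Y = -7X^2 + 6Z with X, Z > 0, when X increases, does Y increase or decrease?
Y decreases

Taking the partial derivative:
∂Y/∂X = -14X

∂Y/∂X = -14X < 0 (assuming positive values)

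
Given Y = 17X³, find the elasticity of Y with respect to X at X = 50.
Elasticity = 3

Elasticity = (dY/dX) · (X/Y)

dY/dX = 51·X²
At X = 50: dY/dX = 127500, Y = 2125000

Elasticity = 127500 · (50 / 2125000) = 3

Interpretation: for a small percentage change in X, the percentage change in Y is approximately 3.00 times as large.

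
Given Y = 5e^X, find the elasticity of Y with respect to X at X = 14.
Elasticity = 14

Elasticity = (dY/dX) · (X/Y)

dY/dX = 5·e^X
At X = 14: dY/dX = 5·e^14, Y = 5·e^14

Elasticity = (5·e^14) · (14 / (5·e^14)) = 14

Interpretation: for a small percentage change in X, the percentage change in Y is approximately 14.00 times as large.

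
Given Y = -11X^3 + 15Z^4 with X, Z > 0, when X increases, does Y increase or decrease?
Y decreases

Taking the partial derivative:
∂Y/∂X = -33X^2

∂Y/∂X = -33X^2 < 0 (assuming positive values)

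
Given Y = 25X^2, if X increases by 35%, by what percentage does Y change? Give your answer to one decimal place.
82.3%

For Y = 25X^2:
If X → X(1 + 0.35)
Then Y → Y · (1 + 0.35)^2
     = Y · 1.8225

Percentage change = ((1 + 0.35)^2 − 1) × 100% ≈ 82.3%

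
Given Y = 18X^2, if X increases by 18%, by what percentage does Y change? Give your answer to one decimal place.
39.2%

For Y = 18X^2:
If X → X(1 + 0.18)
Then Y → Y · (1 + 0.18)^2
     = Y · 1.3924

Percentage change = ((1 + 0.18)^2 − 1) × 100% ≈ 39.2%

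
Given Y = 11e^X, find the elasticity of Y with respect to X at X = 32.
Elasticity = 32

Elasticity = (dY/dX) · (X/Y)

dY/dX = 11·e^X
At X = 32: dY/dX = 11·e^32, Y = 11·e^32

Elasticity = (11·e^32) · (32 / (11·e^32)) = 32

Interpretation: for a small percentage change in X, the percentage change in Y is approximately 32.00 times as large.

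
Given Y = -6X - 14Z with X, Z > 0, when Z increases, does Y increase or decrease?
Y decreases

Taking the partial derivative:
∂Y/∂Z = -14

∂Y/∂Z = -14 < 0 (assuming positive values)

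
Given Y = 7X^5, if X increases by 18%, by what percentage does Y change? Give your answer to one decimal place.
128.8%

For Y = 7X^5:
If X → X(1 + 0.18)
Then Y → Y · (1 + 0.18)^5
     ≈ Y · 2.2878

Percentage change = ((1 + 0.18)^5 − 1) × 100% ≈ 128.8%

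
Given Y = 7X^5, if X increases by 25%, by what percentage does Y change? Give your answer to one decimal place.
205.2%

For Y = 7X^5:
If X → X(1 + 0.25)
Then Y → Y · (1 + 0.25)^5
     ≈ Y · 3.0518

Percentage change = ((1 + 0.25)^5 − 1) × 100% ≈ 205.2%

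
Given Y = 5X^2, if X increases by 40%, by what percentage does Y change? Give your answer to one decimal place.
96.0%

For Y = 5X^2:
If X → X(1 + 0.4)
Then Y → Y · (1 + 0.4)^2
     = Y · 1.9600

Percentage change = ((1 + 0.4)^2 − 1) × 100% = 96.0%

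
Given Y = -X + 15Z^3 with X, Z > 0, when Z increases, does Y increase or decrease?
Y increases

Taking the partial derivative:
∂Y/∂Z = 45Z^2

∂Y/∂Z = 45Z^2 > 0 (assuming positive values)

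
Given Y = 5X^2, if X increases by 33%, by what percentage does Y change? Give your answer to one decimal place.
76.9%

For Y = 5X^2:
If X → X(1 + 0.33)
Then Y → Y · (1 + 0.33)^2
     = Y · 1.7689

Percentage change = ((1 + 0.33)^2 − 1) × 100% ≈ 76.9%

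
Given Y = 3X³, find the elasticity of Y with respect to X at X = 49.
Elasticity = 3

Elasticity = (dY/dX) · (X/Y)

dY/dX = 9·X²
At X = 49: dY/dX = 21609, Y = 352947

Elasticity = 21609 · (49 / 352947) = 3

Interpretation: for a small percentage change in X, the percentage change in Y is approximately 3.00 times as large.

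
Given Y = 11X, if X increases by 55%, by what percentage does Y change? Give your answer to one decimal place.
55.0%

For Y = 11X:
If X → X(1 + 0.55)
Then Y → Y · (1 + 0.55)^1
     = Y · 1.5500

Percentage change = ((1 + 0.55)^1 − 1) × 100% = 55.0%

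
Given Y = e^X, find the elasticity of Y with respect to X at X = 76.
Elasticity = 76

Elasticity = (dY/dX) · (X/Y)

dY/dX = e^X
At X = 76: dY/dX = e^76, Y = e^76

Elasticity = (e^76) · (76 / (e^76)) = 76

Interpretation: for a small percentage change in X, the percentage change in Y is approximately 76.00 times as large.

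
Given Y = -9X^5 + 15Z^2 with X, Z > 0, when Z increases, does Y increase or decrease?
Y increases

Taking the partial derivative:
∂Y/∂Z = 30Z

∂Y/∂Z = 30Z > 0 (assuming positive values)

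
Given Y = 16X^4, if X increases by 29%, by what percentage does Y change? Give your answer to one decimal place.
176.9%

For Y = 16X^4:
If X → X(1 + 0.29)
Then Y → Y · (1 + 0.29)^4
     ≈ Y · 2.7692

Percentage change = ((1 + 0.29)^4 − 1) × 100% ≈ 176.9%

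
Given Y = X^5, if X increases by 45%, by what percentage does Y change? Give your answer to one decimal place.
541.0%

For Y = X^5:
If X → X(1 + 0.45)
Then Y → Y · (1 + 0.45)^5
     ≈ Y · 6.4097

Percentage change = ((1 + 0.45)^5 − 1) × 100% ≈ 541.0%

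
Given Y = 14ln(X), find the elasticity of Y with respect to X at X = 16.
Elasticity = 1/ln(16) ≈ 0.3607

Elasticity = (dY/dX) · (X/Y)

dY/dX = 14/X
At X = 16: dY/dX = 7/8, Y = 14·ln(16)

Elasticity = (7/8) · (16 / (14·ln(16))) = 1/ln(16) ≈ 0.3607

Interpretation: for a small percentage change in X, the percentage change in Y is approximately 0.36 times as large.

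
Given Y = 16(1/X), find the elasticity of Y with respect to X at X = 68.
Elasticity = -1

Elasticity = (dY/dX) · (X/Y)

dY/dX = -16/X²
At X = 68: dY/dX = -1/289, Y = 4/17

Elasticity = (-1/289) · (68 / (4/17)) = -1

Interpretation: for a small percentage change in X, the percentage change in Y is approximately -1.00 times as large.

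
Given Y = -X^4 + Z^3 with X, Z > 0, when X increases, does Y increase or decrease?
Y decreases

Taking the partial derivative:
∂Y/∂X = -4X^3

∂Y/∂X = -4X^3 < 0 (assuming positive values)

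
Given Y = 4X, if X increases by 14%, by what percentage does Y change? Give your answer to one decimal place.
14.0%

For Y = 4X:
If X → X(1 + 0.14)
Then Y → Y · (1 + 0.14)^1
     = Y · 1.1400

Percentage change = ((1 + 0.14)^1 − 1) × 100% = 14.0%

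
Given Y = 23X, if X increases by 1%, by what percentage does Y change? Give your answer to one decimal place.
1.0%

For Y = 23X:
If X → X(1 + 0.01)
Then Y → Y · (1 + 0.01)^1
     = Y · 1.0100

Percentage change = ((1 + 0.01)^1 − 1) × 100% = 1.0%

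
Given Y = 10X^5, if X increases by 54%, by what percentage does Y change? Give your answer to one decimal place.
766.2%

For Y = 10X^5:
If X → X(1 + 0.54)
Then Y → Y · (1 + 0.54)^5
     ≈ Y · 8.6617

Percentage change = ((1 + 0.54)^5 − 1) × 100% ≈ 766.2%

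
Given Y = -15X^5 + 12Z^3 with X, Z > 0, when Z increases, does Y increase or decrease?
Y increases

Taking the partial derivative:
∂Y/∂Z = 36Z^2

∂Y/∂Z = 36Z^2 > 0 (assuming positive values)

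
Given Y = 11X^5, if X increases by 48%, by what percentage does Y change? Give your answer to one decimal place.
610.1%

For Y = 11X^5:
If X → X(1 + 0.48)
Then Y → Y · (1 + 0.48)^5
     ≈ Y · 7.1008

Percentage change = ((1 + 0.48)^5 − 1) × 100% ≈ 610.1%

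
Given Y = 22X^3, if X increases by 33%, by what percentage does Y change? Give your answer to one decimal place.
135.3%

For Y = 22X^3:
If X → X(1 + 0.33)
Then Y → Y · (1 + 0.33)^3
     ≈ Y · 2.3526

Percentage change = ((1 + 0.33)^3 − 1) × 100% ≈ 135.3%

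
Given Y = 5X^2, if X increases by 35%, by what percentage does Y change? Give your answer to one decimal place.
82.3%

For Y = 5X^2:
If X → X(1 + 0.35)
Then Y → Y · (1 + 0.35)^2
     = Y · 1.8225

Percentage change = ((1 + 0.35)^2 − 1) × 100% ≈ 82.3%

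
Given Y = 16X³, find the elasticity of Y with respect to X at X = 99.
Elasticity = 3

Elasticity = (dY/dX) · (X/Y)

dY/dX = 48·X²
At X = 99: dY/dX = 470448, Y = 15524784

Elasticity = 470448 · (99 / 15524784) = 3

Interpretation: for a small percentage change in X, the percentage change in Y is approximately 3.00 times as large.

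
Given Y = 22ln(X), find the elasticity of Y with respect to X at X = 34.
Elasticity = 1/ln(34) ≈ 0.2836

Elasticity = (dY/dX) · (X/Y)

dY/dX = 22/X
At X = 34: dY/dX = 11/17, Y = 22·ln(34)

Elasticity = (11/17) · (34 / (22·ln(34))) = 1/ln(34) ≈ 0.2836

Interpretation: for a small percentage change in X, the percentage change in Y is approximately 0.28 times as large.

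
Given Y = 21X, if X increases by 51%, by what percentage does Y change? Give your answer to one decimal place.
51.0%

For Y = 21X:
If X → X(1 + 0.51)
Then Y → Y · (1 + 0.51)^1
     = Y · 1.5100

Percentage change = ((1 + 0.51)^1 − 1) × 100% = 51.0%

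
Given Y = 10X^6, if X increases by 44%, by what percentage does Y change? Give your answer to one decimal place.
791.6%

For Y = 10X^6:
If X → X(1 + 0.44)
Then Y → Y · (1 + 0.44)^6
     ≈ Y · 8.9161

Percentage change = ((1 + 0.44)^6 − 1) × 100% ≈ 791.6%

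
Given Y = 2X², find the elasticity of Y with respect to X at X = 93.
Elasticity = 2

Elasticity = (dY/dX) · (X/Y)

dY/dX = 4·X
At X = 93: dY/dX = 372, Y = 17298

Elasticity = 372 · (93 / 17298) = 2

Interpretation: for a small percentage change in X, the percentage change in Y is approximately 2.00 times as large.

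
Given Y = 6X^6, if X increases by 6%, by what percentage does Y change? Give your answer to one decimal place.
41.9%

For Y = 6X^6:
If X → X(1 + 0.06)
Then Y → Y · (1 + 0.06)^6
     ≈ Y · 1.4185

Percentage change = ((1 + 0.06)^6 − 1) × 100% ≈ 41.9%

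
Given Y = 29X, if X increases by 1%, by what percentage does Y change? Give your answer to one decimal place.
1.0%

For Y = 29X:
If X → X(1 + 0.01)
Then Y → Y · (1 + 0.01)^1
     = Y · 1.0100

Percentage change = ((1 + 0.01)^1 − 1) × 100% = 1.0%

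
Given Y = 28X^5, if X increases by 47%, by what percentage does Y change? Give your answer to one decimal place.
586.4%

For Y = 28X^5:
If X → X(1 + 0.47)
Then Y → Y · (1 + 0.47)^5
     ≈ Y · 6.8641

Percentage change = ((1 + 0.47)^5 − 1) × 100% ≈ 586.4%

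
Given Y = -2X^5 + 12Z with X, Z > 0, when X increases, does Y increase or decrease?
Y decreases

Taking the partial derivative:
∂Y/∂X = -10X^4

∂Y/∂X = -10X^4 < 0 (assuming positive values)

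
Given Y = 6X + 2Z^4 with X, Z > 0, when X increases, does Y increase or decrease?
Y increases

Taking the partial derivative:
∂Y/∂X = 6

∂Y/∂X = 6 > 0 (assuming positive values)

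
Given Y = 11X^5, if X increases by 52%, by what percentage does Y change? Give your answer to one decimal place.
711.4%

For Y = 11X^5:
If X → X(1 + 0.52)
Then Y → Y · (1 + 0.52)^5
     ≈ Y · 8.1137

Percentage change = ((1 + 0.52)^5 − 1) × 100% ≈ 711.4%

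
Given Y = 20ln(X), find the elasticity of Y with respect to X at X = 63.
Elasticity = 1/ln(63) ≈ 0.2414

Elasticity = (dY/dX) · (X/Y)

dY/dX = 20/X
At X = 63: dY/dX = 20/63, Y = 20·ln(63)

Elasticity = (20/63) · (63 / (20·ln(63))) = 1/ln(63) ≈ 0.2414

Interpretation: for a small percentage change in X, the percentage change in Y is approximately 0.24 times as large.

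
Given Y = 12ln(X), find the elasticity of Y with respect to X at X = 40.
Elasticity = 1/ln(40) ≈ 0.2711

Elasticity = (dY/dX) · (X/Y)

dY/dX = 12/X
At X = 40: dY/dX = 3/10, Y = 12·ln(40)

Elasticity = (3/10) · (40 / (12·ln(40))) = 1/ln(40) ≈ 0.2711

Interpretation: for a small percentage change in X, the percentage change in Y is approximately 0.27 times as large.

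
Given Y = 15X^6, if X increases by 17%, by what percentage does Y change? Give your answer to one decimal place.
156.5%

For Y = 15X^6:
If X → X(1 + 0.17)
Then Y → Y · (1 + 0.17)^6
     ≈ Y · 2.5652

Percentage change = ((1 + 0.17)^6 − 1) × 100% ≈ 156.5%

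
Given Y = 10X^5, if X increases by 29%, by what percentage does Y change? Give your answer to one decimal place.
257.2%

For Y = 10X^5:
If X → X(1 + 0.29)
Then Y → Y · (1 + 0.29)^5
     ≈ Y · 3.5723

Percentage change = ((1 + 0.29)^5 − 1) × 100% ≈ 257.2%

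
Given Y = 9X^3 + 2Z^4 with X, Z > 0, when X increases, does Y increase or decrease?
Y increases

Taking the partial derivative:
∂Y/∂X = 27X^2

∂Y/∂X = 27X^2 > 0 (assuming positive values)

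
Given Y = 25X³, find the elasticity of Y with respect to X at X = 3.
Elasticity = 3

Elasticity = (dY/dX) · (X/Y)

dY/dX = 75·X²
At X = 3: dY/dX = 675, Y = 675

Elasticity = 675 · (3 / 675) = 3

Interpretation: for a small percentage change in X, the percentage change in Y is approximately 3.00 times as large.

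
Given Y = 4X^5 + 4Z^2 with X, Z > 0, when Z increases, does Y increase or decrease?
Y increases

Taking the partial derivative:
∂Y/∂Z = 8Z

∂Y/∂Z = 8Z > 0 (assuming positive values)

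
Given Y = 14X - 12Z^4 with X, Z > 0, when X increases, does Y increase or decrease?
Y increases

Taking the partial derivative:
∂Y/∂X = 14

∂Y/∂X = 14 > 0 (assuming positive values)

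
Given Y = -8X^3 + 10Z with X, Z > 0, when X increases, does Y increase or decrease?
Y decreases

Taking the partial derivative:
∂Y/∂X = -24X^2

∂Y/∂X = -24X^2 < 0 (assuming positive values)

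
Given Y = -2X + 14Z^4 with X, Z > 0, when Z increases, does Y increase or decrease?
Y increases

Taking the partial derivative:
∂Y/∂Z = 56Z^3

∂Y/∂Z = 56Z^3 > 0 (assuming positive values)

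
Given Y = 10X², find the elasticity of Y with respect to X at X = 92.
Elasticity = 2

Elasticity = (dY/dX) · (X/Y)

dY/dX = 20·X
At X = 92: dY/dX = 1840, Y = 84640

Elasticity = 1840 · (92 / 84640) = 2

Interpretation: for a small percentage change in X, the percentage change in Y is approximately 2.00 times as large.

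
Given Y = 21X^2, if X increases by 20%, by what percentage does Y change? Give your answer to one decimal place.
44.0%

For Y = 21X^2:
If X → X(1 + 0.2)
Then Y → Y · (1 + 0.2)^2
     = Y · 1.4400

Percentage change = ((1 + 0.2)^2 − 1) × 100% = 44.0%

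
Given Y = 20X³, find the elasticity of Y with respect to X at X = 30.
Elasticity = 3

Elasticity = (dY/dX) · (X/Y)

dY/dX = 60·X²
At X = 30: dY/dX = 54000, Y = 540000

Elasticity = 54000 · (30 / 540000) = 3

Interpretation: for a small percentage change in X, the percentage change in Y is approximately 3.00 times as large.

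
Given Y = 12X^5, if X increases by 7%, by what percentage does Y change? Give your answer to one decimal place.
40.3%

For Y = 12X^5:
If X → X(1 + 0.07)
Then Y → Y · (1 + 0.07)^5
     ≈ Y · 1.4026

Percentage change = ((1 + 0.07)^5 − 1) × 100% ≈ 40.3%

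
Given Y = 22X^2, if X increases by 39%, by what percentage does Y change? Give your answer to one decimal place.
93.2%

For Y = 22X^2:
If X → X(1 + 0.39)
Then Y → Y · (1 + 0.39)^2
     = Y · 1.9321

Percentage change = ((1 + 0.39)^2 − 1) × 100% ≈ 93.2%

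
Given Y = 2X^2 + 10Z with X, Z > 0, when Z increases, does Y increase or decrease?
Y increases

Taking the partial derivative:
∂Y/∂Z = 10

∂Y/∂Z = 10 > 0 (assuming positive values)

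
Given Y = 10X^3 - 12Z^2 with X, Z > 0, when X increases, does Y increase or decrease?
Y increases

Taking the partial derivative:
∂Y/∂X = 30X^2

∂Y/∂X = 30X^2 > 0 (assuming positive values)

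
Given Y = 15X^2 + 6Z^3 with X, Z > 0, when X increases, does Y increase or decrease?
Y increases

Taking the partial derivative:
∂Y/∂X = 30X

∂Y/∂X = 30X > 0 (assuming positive values)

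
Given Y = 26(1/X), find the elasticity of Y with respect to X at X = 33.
Elasticity = -1

Elasticity = (dY/dX) · (X/Y)

dY/dX = -26/X²
At X = 33: dY/dX = -26/1089, Y = 26/33

Elasticity = (-26/1089) · (33 / (26/33)) = -1

Interpretation: for a small percentage change in X, the percentage change in Y is approximately -1.00 times as large.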